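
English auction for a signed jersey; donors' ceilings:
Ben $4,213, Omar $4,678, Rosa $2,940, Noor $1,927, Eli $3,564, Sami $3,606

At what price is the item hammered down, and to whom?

Open ascending-bid auction: the price rises until one bidder remains; the winner pays the price at which the last rival dropped out.
Sorting limits: 4,678 (Omar) > 4,213 (Ben) > 3,606 (Sami) > 3,564 (Eli) > 2,940 (Rosa) > 1,927 (Noor)
Bidding ends when Ben exits at $4,213; Omar takes it.

Omar wins at $4,213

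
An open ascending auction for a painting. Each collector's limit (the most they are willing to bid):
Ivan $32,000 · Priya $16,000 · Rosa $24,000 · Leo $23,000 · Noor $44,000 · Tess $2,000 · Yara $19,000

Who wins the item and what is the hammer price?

Noor wins at $32,000

Rule: the price rises until one bidder remains; the winner pays the price at which the last rival dropped out.
Limits in order: 44,000 (Noor) > 32,000 (Ivan) > 24,000 (Rosa) > 23,000 (Leo) > 19,000 (Yara) > 16,000 (Priya) > …
Ivan is the last rival to drop out, at $32,000; Noor remains and wins at that price.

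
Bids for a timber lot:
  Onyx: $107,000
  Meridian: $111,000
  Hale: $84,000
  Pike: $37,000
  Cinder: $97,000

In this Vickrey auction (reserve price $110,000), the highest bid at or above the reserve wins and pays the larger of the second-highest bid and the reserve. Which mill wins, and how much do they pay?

Meridian pays $110,000

Sorting bids: 111,000 (Meridian) > 107,000 (Onyx) > 97,000 (Cinder) > 84,000 (Hale) > 37,000 (Pike)
Meridian has the top bid at or above the reserve ($111,000).
Second-highest bid $107,000 is below the reserve $110,000, so the reserve binds → payment $110,000.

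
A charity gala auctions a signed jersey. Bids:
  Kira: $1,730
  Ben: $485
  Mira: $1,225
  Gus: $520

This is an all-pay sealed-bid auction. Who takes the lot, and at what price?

Bids ranked: 1,730 (Kira) > 1,225 (Mira) > 520 (Gus) > 485 (Ben)
Kira is highest and takes the item; every bidder forfeits their bid.

Kira pays $1,730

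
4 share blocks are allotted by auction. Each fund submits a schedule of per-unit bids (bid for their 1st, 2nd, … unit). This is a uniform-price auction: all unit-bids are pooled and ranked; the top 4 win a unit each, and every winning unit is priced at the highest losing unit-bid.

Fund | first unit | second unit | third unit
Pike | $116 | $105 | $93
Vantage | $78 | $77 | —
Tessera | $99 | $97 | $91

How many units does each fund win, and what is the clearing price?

Pike 2, Tessera 2; clearing price $93

Merging the schedules and taking the best 4: 116 (Pike-1), 105 (Pike-2), 99 (Tessera-1), 97 (Tessera-2)
Highest rejected unit-bid = $93.
Allocation: Pike 2, Tessera 2.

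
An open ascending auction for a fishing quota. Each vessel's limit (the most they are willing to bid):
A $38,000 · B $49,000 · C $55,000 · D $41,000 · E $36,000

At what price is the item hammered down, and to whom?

C wins at $49,000

Rule: the price rises until one bidder remains; the winner pays the price at which the last rival dropped out.
Limits ranked: 55,000 (C) > 49,000 (B) > 41,000 (D) > 38,000 (A) > 36,000 (E)
Bidding ends when B exits at $49,000; C takes it.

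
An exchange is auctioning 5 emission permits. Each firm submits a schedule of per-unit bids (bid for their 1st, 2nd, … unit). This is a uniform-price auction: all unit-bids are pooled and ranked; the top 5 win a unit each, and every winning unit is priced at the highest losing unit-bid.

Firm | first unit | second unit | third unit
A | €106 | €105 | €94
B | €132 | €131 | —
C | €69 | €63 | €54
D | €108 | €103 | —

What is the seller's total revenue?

Total revenue: €515

All unit-bids, highest first — top 5: 132 (B-1), 131 (B-2), 108 (D-1), 106 (A-1), 105 (A-2)
The (k+1)-th unit-bid is €103.
Allocation: A 2, B 2, D 1. Every unit priced at €103.
Revenue = 5 × 103 = €515.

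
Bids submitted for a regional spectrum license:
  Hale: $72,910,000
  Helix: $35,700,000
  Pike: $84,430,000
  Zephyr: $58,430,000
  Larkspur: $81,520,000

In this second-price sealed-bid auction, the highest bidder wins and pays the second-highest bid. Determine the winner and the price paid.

Rule: the highest bidder wins and pays the second-highest bid.
Bids in order: 84,430,000 (Pike) > 81,520,000 (Larkspur) > 72,910,000 (Hale) > 58,430,000 (Zephyr) > 35,700,000 (Helix)
Pike is highest; pays the second-highest bid, $81,520,000.

Pike pays $81,520,000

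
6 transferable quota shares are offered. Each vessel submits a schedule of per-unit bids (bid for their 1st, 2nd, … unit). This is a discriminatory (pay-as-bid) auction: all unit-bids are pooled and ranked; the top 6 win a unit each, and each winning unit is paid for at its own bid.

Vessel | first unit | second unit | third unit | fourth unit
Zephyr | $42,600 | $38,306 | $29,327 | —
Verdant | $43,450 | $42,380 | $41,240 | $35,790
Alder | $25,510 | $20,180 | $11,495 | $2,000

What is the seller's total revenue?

Merging the schedules and taking the best 6: 43,450 (Verdant-1), 42,600 (Zephyr-1), 42,380 (Verdant-2), 41,240 (Verdant-3), 38,306 (Zephyr-2), 35,790 (Verdant-4)
Next rejected bid: $29,327 (not a price — pay-as-bid).
Each winning unit pays its own bid.
Revenue = 43,450 + 42,600 + 42,380 + 41,240 + 38,306 + 35,790 = $243,766.

Total revenue: $243,766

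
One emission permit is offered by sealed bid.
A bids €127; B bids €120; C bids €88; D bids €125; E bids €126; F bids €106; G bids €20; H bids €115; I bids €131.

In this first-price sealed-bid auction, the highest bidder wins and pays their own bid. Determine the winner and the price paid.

I pays €131

Bids in order: 131 (I) > 127 (A) > 126 (E) > 125 (D) > 120 (B) > 115 (H) > …
First-price: I pays what they bid, €131.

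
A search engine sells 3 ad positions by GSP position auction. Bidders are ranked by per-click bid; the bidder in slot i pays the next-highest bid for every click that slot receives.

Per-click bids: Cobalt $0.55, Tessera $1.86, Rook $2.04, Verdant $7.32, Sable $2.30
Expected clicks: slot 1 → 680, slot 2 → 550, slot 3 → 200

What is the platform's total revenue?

Sorting advertisers: $7.32 (Verdant) > $2.30 (Sable) > $2.04 (Rook) > $1.86 (Tessera) > …
Slot 1: Verdant pays $2.30 × 680 = $1564.00
Slot 2: Sable pays $2.04 × 550 = $1122.00
Slot 3: Rook pays $1.86 × 200 = $372.00
Total = $3058.00

Total revenue: $3058.00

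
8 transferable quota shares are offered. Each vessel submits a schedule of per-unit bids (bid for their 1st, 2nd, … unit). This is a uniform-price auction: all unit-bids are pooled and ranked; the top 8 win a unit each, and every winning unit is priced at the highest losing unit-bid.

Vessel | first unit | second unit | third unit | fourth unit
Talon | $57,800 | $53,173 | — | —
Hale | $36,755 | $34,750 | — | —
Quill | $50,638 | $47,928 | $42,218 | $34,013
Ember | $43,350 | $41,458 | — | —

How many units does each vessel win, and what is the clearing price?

Ember 2, Hale 1, Quill 3, Talon 2; clearing price $34,750

Merging the schedules and taking the best 8: 57,800 (Talon-1), 53,173 (Talon-2), 50,638 (Quill-1), 47,928 (Quill-2), 43,350 (Ember-1), 42,218 (Quill-3), 41,458 (Ember-2), 36,755 (Hale-1)
First bid not allocated: $34,750.
Allocation: Ember 2, Hale 1, Quill 3, Talon 2.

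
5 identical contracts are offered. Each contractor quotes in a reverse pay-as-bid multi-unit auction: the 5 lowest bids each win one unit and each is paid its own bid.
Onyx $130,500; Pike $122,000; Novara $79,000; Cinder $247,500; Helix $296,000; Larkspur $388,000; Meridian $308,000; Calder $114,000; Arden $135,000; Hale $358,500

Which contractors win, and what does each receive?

Sorting: 79,000 (Novara), 114,000 (Calder), 122,000 (Pike), 130,500 (Onyx), 135,000 (Arden), 247,500 (Cinder), 296,000 (Helix), …
Lowest 5: Novara, Calder, Pike, Onyx, Arden.
Each winner is paid its own bid: Novara $79,000, Calder $114,000, Pike $122,000, Onyx $130,500, Arden $135,000.

Novara $79,000, Calder $114,000, Pike $122,000, Onyx $130,500, Arden $135,000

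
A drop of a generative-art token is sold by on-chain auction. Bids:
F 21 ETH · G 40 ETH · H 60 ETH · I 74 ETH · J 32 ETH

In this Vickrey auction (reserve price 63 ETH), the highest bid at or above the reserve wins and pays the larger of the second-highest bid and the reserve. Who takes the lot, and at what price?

I pays 63 ETH

Bids ranked: 74 (I) > 60 (H) > 40 (G) > 32 (J) > 21 (F)
I has the top bid at or above the reserve (74 ETH).
Second-highest bid 60 ETH is below the reserve 63 ETH, so the reserve binds → payment 63 ETH.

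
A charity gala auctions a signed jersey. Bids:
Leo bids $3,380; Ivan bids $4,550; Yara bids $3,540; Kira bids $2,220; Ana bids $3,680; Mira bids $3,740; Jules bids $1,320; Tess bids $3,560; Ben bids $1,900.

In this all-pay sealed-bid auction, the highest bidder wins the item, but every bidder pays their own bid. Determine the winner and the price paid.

Ivan pays $4,550

All-pay sealed-bid auction: the highest bidder wins the item, but every bidder pays their own bid.
Sorting bids: 4,550 (Ivan) > 3,740 (Mira) > 3,680 (Ana) > 3,560 (Tess) > 3,540 (Yara) > 3,380 (Leo) > …
Ivan wins with the top bid; all bids are sunk regardless.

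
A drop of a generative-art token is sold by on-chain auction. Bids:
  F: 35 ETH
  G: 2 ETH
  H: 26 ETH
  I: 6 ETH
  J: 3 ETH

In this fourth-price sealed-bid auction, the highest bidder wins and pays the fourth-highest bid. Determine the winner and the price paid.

F pays 3 ETH

Rule: the highest bidder wins and pays the fourth-highest bid.
Bids in order: 35 (F) > 26 (H) > 6 (I) > 3 (J) > 2 (G)
F wins; payment is bid #4 in the ranking = 3 ETH.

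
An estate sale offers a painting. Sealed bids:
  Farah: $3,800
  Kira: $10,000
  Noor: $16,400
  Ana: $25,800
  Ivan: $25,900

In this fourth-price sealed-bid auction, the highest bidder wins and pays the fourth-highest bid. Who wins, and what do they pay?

Ivan pays $10,000

Bids ranked: 25,900 (Ivan) > 25,800 (Ana) > 16,400 (Noor) > 10,000 (Kira) > 3,800 (Farah)
Ivan wins; payment is bid #4 in the ranking = $10,000.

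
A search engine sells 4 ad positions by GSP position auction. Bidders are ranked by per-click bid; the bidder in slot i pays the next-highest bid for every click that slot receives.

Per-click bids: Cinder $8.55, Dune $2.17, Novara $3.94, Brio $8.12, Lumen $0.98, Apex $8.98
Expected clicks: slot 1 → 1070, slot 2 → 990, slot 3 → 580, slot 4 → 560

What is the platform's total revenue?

Total revenue: $20687.70

Ranked by bid: $8.98 (Apex) > $8.55 (Cinder) > $8.12 (Brio) > $3.94 (Novara) > $2.17 (Dune) > …
Slot 1: Apex pays $8.55 × 1070 = $9148.50
Slot 2: Cinder pays $8.12 × 990 = $8038.80
Slot 3: Brio pays $3.94 × 580 = $2285.20
Slot 4: Novara pays $2.17 × 560 = $1215.20
Total = $20687.70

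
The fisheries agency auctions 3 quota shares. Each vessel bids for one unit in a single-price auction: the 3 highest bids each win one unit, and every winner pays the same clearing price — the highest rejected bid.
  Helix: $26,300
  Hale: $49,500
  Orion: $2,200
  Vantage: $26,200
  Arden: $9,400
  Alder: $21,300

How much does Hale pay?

Hale pays $21,300

Bids ranked high→low: 49,500 (Hale), 26,300 (Helix), 26,200 (Vantage), 21,300 (Alder), 9,400 (Arden), …
The 3 highest are Hale, Helix, Vantage.
Highest unsuccessful bid: $21,300 → clearing price.
Hale wins → pays $21,300.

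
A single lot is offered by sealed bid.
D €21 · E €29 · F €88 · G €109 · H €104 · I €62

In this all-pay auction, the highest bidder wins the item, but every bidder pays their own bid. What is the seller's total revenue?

Total revenue: €413

Rule: the highest bidder wins the item, but every bidder pays their own bid.
Bids in order: 109 (G) > 104 (H) > 88 (F) > 62 (I) > 29 (E) > 21 (D)
Every bidder forfeits their bid regardless of winning.
Revenue = 21 + 29 + 88 + 109 + 104 + 62 = €413.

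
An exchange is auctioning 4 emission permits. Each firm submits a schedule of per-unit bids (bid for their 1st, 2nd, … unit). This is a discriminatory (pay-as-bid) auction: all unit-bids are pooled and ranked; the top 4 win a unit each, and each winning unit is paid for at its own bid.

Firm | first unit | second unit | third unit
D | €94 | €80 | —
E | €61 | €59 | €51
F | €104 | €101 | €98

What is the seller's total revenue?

Pooled unit-bids ranked (top 4): 104 (F-1), 101 (F-2), 98 (F-3), 94 (D-1)
Next rejected bid: €80 (not a price — pay-as-bid).
Each winning unit pays its own bid.
Revenue = 104 + 101 + 98 + 94 = €397.

Total revenue: €397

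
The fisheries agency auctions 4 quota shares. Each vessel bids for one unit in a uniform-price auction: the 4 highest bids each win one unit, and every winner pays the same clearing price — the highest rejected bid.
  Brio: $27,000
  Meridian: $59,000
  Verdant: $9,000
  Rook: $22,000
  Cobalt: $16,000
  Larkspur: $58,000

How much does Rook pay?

Rook pays $16,000

Ordering the bids: 59,000 (Meridian), 58,000 (Larkspur), 27,000 (Brio), 22,000 (Rook), 16,000 (Cobalt), 9,000 (Verdant)
Winners (4 units): Meridian, Larkspur, Brio, Rook.
Clearing price = highest rejected bid = $16,000.
Rook wins → pays $16,000.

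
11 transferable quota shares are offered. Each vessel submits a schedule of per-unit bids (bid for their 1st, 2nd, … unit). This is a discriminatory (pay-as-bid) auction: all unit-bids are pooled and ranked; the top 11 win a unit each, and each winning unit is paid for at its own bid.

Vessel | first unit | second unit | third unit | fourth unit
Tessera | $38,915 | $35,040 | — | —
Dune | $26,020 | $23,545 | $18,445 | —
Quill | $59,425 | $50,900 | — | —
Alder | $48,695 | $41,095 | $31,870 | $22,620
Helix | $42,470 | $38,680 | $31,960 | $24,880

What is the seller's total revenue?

Merging the schedules and taking the best 11: 59,425 (Quill-1), 50,900 (Quill-2), 48,695 (Alder-1), 42,470 (Helix-1), 41,095 (Alder-2), 38,915 (Tessera-1), 38,680 (Helix-2), 35,040 (Tessera-2), 31,960 (Helix-3), 31,870 (Alder-3), 26,020 (Dune-1)
Next rejected bid: $24,880 (not a price — pay-as-bid).
Each winning unit pays its own bid.
Revenue = 59,425 + 50,900 + 48,695 + 42,470 + 41,095 + 38,915 + 38,680 + 35,040 + 31,960 + 31,870 + 26,020 = $445,070.

Total revenue: $445,070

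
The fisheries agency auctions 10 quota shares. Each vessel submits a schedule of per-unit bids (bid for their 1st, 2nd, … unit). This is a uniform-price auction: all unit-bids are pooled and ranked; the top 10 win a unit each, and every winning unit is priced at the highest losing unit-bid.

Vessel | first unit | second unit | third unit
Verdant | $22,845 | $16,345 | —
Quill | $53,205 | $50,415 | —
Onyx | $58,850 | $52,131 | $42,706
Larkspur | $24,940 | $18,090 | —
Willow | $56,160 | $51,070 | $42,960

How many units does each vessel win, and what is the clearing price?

Larkspur 1, Onyx 3, Quill 2, Verdant 1, Willow 3; clearing price $18,090

Merging the schedules and taking the best 10: 58,850 (Onyx-1), 56,160 (Willow-1), 53,205 (Quill-1), 52,131 (Onyx-2), 51,070 (Willow-2), 50,415 (Quill-2), 42,960 (Willow-3), 42,706 (Onyx-3), 24,940 (Larkspur-1), 22,845 (Verdant-1)
First bid not allocated: $18,090.
Allocation: Larkspur 1, Onyx 3, Quill 2, Verdant 1, Willow 3.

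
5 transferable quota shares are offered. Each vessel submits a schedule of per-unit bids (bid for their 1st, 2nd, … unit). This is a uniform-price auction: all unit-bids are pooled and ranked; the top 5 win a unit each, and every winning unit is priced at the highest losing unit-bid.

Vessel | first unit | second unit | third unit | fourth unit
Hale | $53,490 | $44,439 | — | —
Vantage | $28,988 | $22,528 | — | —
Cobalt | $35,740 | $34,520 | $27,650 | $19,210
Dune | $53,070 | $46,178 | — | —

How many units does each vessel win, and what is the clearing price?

Pooled unit-bids ranked (top 5): 53,490 (Hale-1), 53,070 (Dune-1), 46,178 (Dune-2), 44,439 (Hale-2), 35,740 (Cobalt-1)
Highest rejected unit-bid = $34,520.
Allocation: Cobalt 1, Dune 2, Hale 2.

Cobalt 1, Dune 2, Hale 2; clearing price $34,520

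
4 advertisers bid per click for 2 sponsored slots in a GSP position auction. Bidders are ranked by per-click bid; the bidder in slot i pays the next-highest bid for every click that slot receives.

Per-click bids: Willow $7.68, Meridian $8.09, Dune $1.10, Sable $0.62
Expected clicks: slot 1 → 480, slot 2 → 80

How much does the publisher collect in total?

Per-click bids in order: $8.09 (Meridian) > $7.68 (Willow) > $1.10 (Dune) > …
Slot 1: Meridian pays $7.68 × 480 = $3686.40
Slot 2: Willow pays $1.10 × 80 = $88.00
Total = $3774.40

Total revenue: $3774.40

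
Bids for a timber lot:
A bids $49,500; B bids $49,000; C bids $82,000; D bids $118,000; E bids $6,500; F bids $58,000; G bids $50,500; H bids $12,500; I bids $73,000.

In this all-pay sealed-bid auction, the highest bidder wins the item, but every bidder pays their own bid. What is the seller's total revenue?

Sorting bids: 118,000 (D) > 82,000 (C) > 73,000 (I) > 58,000 (F) > 50,500 (G) > 49,500 (A) > …
D wins with the top bid; all bids are sunk regardless.
Every bidder forfeits their bid regardless of winning.
Revenue = 49,500 + 49,000 + 82,000 + 118,000 + 6,500 + 58,000 + 50,500 + 12,500 + 73,000 = $499,000.

Total revenue: $499,000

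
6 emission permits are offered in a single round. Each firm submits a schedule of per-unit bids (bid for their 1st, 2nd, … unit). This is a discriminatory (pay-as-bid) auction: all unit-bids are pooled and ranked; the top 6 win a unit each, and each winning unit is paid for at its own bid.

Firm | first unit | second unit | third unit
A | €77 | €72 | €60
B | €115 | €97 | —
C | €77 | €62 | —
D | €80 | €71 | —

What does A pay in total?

A pays €149

Pooled unit-bids ranked (top 6): 115 (B-1), 97 (B-2), 80 (D-1), 77 (A-1), 77 (C-1), 72 (A-2)
Next rejected bid: €71 (not a price — pay-as-bid).
A's winning unit-bids: 77 + 72 = €149.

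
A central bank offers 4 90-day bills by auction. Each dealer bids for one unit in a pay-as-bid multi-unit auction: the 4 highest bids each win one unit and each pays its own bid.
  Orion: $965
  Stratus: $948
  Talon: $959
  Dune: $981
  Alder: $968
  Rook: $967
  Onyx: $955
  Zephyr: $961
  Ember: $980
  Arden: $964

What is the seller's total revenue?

Ordering the bids: 981 (Dune), 980 (Ember), 968 (Alder), 967 (Rook), 965 (Orion), 964 (Arden), …
The 4 highest are Dune, Ember, Alder, Rook.
Total revenue = 981 + 980 + 968 + 967 = $3,896.

Total revenue: $3,896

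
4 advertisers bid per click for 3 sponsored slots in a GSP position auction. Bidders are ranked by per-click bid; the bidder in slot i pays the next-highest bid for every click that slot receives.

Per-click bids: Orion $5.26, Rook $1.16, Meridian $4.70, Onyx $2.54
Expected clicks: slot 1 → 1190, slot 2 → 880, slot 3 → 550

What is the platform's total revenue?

Sorting advertisers: $5.26 (Orion) > $4.70 (Meridian) > $2.54 (Onyx) > $1.16 (Rook)
Slot 1: Orion pays $4.70 × 1190 = $5593.00
Slot 2: Meridian pays $2.54 × 880 = $2235.20
Slot 3: Onyx pays $1.16 × 550 = $638.00
Total = $8466.20

Total revenue: $8466.20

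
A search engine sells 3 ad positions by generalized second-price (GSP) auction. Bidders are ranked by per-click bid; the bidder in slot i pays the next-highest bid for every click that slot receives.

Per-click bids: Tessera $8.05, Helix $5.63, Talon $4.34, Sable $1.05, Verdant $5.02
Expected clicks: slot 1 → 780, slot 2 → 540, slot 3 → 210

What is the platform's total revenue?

Ranked by bid: $8.05 (Tessera) > $5.63 (Helix) > $5.02 (Verdant) > $4.34 (Talon) > …
Slot 1: Tessera pays $5.63 × 780 = $4391.40
Slot 2: Helix pays $5.02 × 540 = $2710.80
Slot 3: Verdant pays $4.34 × 210 = $911.40
Total = $8013.60

Total revenue: $8013.60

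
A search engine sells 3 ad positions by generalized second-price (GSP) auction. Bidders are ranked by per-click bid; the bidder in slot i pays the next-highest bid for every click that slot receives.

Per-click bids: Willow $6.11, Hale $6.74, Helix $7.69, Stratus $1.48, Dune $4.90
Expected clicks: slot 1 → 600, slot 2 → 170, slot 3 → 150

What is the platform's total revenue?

Ranked by bid: $7.69 (Helix) > $6.74 (Hale) > $6.11 (Willow) > $4.90 (Dune) > …
Slot 1: Helix pays $6.74 × 600 = $4044.00
Slot 2: Hale pays $6.11 × 170 = $1038.70
Slot 3: Willow pays $4.90 × 150 = $735.00
Total = $5817.70

Total revenue: $5817.70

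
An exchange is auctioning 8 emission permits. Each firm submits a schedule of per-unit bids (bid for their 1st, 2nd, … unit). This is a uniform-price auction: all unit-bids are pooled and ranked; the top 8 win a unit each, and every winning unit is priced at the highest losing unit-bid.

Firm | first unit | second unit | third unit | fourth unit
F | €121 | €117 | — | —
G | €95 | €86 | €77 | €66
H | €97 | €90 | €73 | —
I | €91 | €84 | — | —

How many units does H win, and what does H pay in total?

H: 2 units, pays €154

Pooled unit-bids ranked (top 8): 121 (F-1), 117 (F-2), 97 (H-1), 95 (G-1), 91 (I-1), 90 (H-2), 86 (G-2), 84 (I-2)
The (k+1)-th unit-bid is €77.
H wins 2 unit(s) at €77 each.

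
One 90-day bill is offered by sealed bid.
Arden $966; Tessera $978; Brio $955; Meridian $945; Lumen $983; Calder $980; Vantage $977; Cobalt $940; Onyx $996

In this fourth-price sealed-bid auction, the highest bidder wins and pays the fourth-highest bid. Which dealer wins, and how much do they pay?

Onyx pays $978

Bids in order: 996 (Onyx) > 983 (Lumen) > 980 (Calder) > 978 (Tessera) > 977 (Vantage) > 966 (Arden) > …
Onyx wins; payment is bid #4 in the ranking = $978.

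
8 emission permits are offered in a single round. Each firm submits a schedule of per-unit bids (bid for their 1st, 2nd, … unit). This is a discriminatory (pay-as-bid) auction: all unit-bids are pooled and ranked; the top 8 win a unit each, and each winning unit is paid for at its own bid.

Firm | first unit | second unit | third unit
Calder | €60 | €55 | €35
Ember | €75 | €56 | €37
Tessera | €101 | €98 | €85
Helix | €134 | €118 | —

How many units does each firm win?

Merging the schedules and taking the best 8: 134 (Helix-1), 118 (Helix-2), 101 (Tessera-1), 98 (Tessera-2), 85 (Tessera-3), 75 (Ember-1), 60 (Calder-1), 56 (Ember-2)
Next rejected bid: €55 (not a price — pay-as-bid).
Allocation: Calder 1, Ember 2, Helix 2, Tessera 3.

Calder 1, Ember 2, Helix 2, Tessera 3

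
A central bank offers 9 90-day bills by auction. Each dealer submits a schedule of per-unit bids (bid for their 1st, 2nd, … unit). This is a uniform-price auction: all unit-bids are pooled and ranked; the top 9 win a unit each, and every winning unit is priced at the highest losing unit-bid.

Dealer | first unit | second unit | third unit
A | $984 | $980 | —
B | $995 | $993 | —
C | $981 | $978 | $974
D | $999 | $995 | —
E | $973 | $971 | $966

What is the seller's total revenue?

All unit-bids, highest first — top 9: 999 (D-1), 995 (B-1), 995 (D-2), 993 (B-2), 984 (A-1), 981 (C-1), 980 (A-2), 978 (C-2), 974 (C-3)
Highest rejected unit-bid = $973.
Allocation: A 2, B 2, C 3, D 2. Every unit priced at $973.
Revenue = 9 × 973 = $8,757.

Total revenue: $8,757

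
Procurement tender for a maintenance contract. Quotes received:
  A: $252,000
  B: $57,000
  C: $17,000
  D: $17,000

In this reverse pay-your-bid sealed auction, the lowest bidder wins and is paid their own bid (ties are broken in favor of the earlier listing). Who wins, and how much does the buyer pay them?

C is paid $17,000

Rule: the lowest bidder wins and is paid their own bid.
Bids in order: 17,000 (C) < 17,000 (D) < 57,000 (B) < 252,000 (A)
Tie at $17,000 → C wins by tie-break.
First-price: C is paid what they bid, $17,000.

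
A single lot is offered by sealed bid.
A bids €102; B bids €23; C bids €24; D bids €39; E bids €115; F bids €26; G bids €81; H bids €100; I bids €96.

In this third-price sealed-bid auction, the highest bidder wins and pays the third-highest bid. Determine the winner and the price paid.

Third-price sealed-bid auction: the highest bidder wins and pays the third-highest bid.
Bids in order: 115 (E) > 102 (A) > 100 (H) > 96 (I) > 81 (G) > 39 (D) > …
E is highest; pays the third-highest bid, €100.

E pays €100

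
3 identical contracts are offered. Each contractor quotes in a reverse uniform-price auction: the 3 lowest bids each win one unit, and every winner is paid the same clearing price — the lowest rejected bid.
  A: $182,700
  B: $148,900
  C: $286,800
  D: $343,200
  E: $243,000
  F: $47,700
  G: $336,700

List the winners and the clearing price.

Bids ranked low→high: 47,700 (F), 148,900 (B), 182,700 (A), 243,000 (E), 286,800 (C), …
The 3 lowest are F, B, A.
First losing bid is E's $243,000, which sets the uniform price.

F, B, A; each is paid $243,000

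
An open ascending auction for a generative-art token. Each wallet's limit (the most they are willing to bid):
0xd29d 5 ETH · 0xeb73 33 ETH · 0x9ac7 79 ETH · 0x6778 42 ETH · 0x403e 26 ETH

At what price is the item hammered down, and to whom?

Limits in order: 79 (0x9ac7) > 42 (0x6778) > 33 (0xeb73) > 26 (0x403e) > 5 (0xd29d)
Bidding ends when 0x6778 exits at 42 ETH; 0x9ac7 takes it.

0x9ac7 wins at 42 ETH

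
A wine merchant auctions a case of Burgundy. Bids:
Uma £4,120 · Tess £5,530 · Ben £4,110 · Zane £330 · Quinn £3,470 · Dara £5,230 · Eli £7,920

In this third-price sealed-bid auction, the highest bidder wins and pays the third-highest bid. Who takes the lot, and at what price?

Rule: the highest bidder wins and pays the third-highest bid.
Sorting bids: 7,920 (Eli) > 5,530 (Tess) > 5,230 (Dara) > 4,120 (Uma) > 4,110 (Ben) > 3,470 (Quinn) > …
Eli wins; payment is bid #3 in the ranking = £5,230.

Eli pays £5,230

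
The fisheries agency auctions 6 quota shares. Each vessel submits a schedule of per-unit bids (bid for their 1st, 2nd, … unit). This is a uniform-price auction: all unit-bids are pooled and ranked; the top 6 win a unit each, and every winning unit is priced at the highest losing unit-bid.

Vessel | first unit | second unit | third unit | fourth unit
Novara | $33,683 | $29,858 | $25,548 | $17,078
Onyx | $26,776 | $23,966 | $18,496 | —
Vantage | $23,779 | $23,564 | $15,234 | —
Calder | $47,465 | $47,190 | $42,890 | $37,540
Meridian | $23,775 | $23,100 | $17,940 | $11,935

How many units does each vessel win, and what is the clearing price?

Merging the schedules and taking the best 6: 47,465 (Calder-1), 47,190 (Calder-2), 42,890 (Calder-3), 37,540 (Calder-4), 33,683 (Novara-1), 29,858 (Novara-2)
The (k+1)-th unit-bid is $26,776.
Allocation: Calder 4, Novara 2.

Calder 4, Novara 2; clearing price $26,776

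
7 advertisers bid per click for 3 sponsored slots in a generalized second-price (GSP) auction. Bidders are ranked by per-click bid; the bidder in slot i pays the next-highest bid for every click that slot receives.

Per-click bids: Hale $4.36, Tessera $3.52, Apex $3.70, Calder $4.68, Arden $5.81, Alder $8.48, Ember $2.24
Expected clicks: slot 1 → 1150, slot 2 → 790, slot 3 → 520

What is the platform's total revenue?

Ranked by bid: $8.48 (Alder) > $5.81 (Arden) > $4.68 (Calder) > $4.36 (Hale) > …
Slot 1: Alder pays $5.81 × 1150 = $6681.50
Slot 2: Arden pays $4.68 × 790 = $3697.20
Slot 3: Calder pays $4.36 × 520 = $2267.20
Total = $12645.90

Total revenue: $12645.90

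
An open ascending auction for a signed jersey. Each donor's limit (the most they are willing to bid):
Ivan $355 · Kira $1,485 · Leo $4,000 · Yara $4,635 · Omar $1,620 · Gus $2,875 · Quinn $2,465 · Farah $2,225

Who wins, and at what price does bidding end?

Yara wins at $4,000

Sorting limits: 4,635 (Yara) > 4,000 (Leo) > 2,875 (Gus) > 2,465 (Quinn) > 2,225 (Farah) > 1,620 (Omar) > …
Leo is the last rival to drop out, at $4,000; Yara remains and wins at that price.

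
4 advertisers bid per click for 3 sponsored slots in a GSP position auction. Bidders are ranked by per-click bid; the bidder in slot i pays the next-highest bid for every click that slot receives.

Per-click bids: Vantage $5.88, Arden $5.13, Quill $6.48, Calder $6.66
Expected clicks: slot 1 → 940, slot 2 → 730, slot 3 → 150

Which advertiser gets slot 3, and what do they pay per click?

Sorting advertisers: $6.66 (Calder) > $6.48 (Quill) > $5.88 (Vantage) > $5.13 (Arden)
Slot 3 goes to the third-ranked bidder, Vantage, who pays the next bid down: $5.13/click.

Vantage; $5.13 per click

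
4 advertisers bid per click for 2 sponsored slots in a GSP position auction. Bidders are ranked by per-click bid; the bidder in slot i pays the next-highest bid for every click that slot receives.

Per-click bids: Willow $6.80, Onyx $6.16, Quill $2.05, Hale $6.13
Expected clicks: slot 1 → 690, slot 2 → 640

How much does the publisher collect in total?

Per-click bids in order: $6.80 (Willow) > $6.16 (Onyx) > $6.13 (Hale) > …
Slot 1: Willow pays $6.16 × 690 = $4250.40
Slot 2: Onyx pays $6.13 × 640 = $3923.20
Total = $8173.60

Total revenue: $8173.60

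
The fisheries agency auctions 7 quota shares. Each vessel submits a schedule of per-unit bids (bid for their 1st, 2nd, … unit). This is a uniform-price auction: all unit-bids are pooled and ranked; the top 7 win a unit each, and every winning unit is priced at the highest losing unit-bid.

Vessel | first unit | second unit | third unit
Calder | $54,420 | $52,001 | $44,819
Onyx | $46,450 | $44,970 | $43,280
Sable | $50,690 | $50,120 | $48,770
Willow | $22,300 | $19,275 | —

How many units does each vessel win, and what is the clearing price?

Calder 2, Onyx 2, Sable 3; clearing price $44,819

All unit-bids, highest first — top 7: 54,420 (Calder-1), 52,001 (Calder-2), 50,690 (Sable-1), 50,120 (Sable-2), 48,770 (Sable-3), 46,450 (Onyx-1), 44,970 (Onyx-2)
The (k+1)-th unit-bid is $44,819.
Allocation: Calder 2, Onyx 2, Sable 3.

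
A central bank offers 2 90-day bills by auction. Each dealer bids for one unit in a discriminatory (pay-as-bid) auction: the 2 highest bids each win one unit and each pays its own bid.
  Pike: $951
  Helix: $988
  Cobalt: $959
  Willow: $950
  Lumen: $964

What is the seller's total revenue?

Total revenue: $1,952

Sorting: 988 (Helix), 964 (Lumen), 959 (Cobalt), 951 (Pike), …
The 2 highest are Helix, Lumen.
Total revenue = 988 + 964 = $1,952.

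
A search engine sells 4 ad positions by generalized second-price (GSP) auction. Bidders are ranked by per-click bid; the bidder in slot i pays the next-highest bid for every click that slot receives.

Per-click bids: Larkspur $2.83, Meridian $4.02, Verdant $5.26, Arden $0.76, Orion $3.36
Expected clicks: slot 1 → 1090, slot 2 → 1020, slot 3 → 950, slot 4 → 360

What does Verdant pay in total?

Per-click bids in order: $5.26 (Verdant) > $4.02 (Meridian) > $3.36 (Orion) > $2.83 (Larkspur) > $0.76 (Arden)
Verdant holds slot 1 → pays next bid $4.02 × 1090 clicks = $4381.80.

Verdant pays $4381.80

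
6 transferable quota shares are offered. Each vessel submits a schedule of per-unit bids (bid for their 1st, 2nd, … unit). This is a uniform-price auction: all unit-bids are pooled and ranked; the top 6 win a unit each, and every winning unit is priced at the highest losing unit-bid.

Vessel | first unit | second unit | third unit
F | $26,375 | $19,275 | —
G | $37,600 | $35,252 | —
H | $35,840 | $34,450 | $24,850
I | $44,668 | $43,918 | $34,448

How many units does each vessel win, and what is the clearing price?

G 2, H 2, I 2; clearing price $34,448

Merging the schedules and taking the best 6: 44,668 (I-1), 43,918 (I-2), 37,600 (G-1), 35,840 (H-1), 35,252 (G-2), 34,450 (H-2)
First bid not allocated: $34,448.
Allocation: G 2, H 2, I 2.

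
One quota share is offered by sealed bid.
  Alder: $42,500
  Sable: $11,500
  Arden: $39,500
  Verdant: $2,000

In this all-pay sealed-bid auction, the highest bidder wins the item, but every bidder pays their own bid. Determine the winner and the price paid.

Rule: the highest bidder wins the item, but every bidder pays their own bid.
Sorting bids: 42,500 (Alder) > 39,500 (Arden) > 11,500 (Sable) > 2,000 (Verdant)
Alder is highest and takes the item; every bidder forfeits their bid.

Alder pays $42,500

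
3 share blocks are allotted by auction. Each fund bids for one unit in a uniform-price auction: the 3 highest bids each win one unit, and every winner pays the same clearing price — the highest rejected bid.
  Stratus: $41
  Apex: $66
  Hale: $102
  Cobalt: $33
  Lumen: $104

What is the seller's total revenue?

Sorting: 104 (Lumen), 102 (Hale), 66 (Apex), 41 (Stratus), 33 (Cobalt)
Top 3: Lumen, Hale, Apex.
Highest unsuccessful bid: $41 → clearing price.
Total revenue = 3 × $41 = $123.

Total revenue: $123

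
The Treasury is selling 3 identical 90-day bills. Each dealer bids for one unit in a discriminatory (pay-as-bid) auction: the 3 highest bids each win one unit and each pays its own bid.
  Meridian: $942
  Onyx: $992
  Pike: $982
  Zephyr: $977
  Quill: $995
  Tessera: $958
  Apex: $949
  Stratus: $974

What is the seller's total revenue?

Total revenue: $2,969

Ordering the bids: 995 (Quill), 992 (Onyx), 982 (Pike), 977 (Zephyr), 974 (Stratus), …
Top 3: Quill, Onyx, Pike.
Total revenue = 995 + 992 + 982 = $2,969.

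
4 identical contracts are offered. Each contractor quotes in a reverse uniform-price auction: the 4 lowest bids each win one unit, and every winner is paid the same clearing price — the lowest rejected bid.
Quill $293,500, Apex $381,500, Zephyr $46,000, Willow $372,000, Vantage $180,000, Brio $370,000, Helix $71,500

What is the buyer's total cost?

Total cost: $1,480,000

Ordering the bids: 46,000 (Zephyr), 71,500 (Helix), 180,000 (Vantage), 293,500 (Quill), 370,000 (Brio), 372,000 (Willow), …
Lowest 4: Zephyr, Helix, Vantage, Quill.
Clearing price = lowest rejected bid = $370,000.
Total cost = 4 × $370,000 = $1,480,000.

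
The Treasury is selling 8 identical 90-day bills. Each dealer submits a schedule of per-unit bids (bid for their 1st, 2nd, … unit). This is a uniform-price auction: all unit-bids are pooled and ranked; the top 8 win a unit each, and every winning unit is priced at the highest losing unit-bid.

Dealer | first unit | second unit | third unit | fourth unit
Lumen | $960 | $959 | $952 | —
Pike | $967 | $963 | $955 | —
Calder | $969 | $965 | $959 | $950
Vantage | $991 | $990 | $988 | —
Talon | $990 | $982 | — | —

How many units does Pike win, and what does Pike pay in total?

Pooled unit-bids ranked (top 8): 991 (Vantage-1), 990 (Vantage-2), 990 (Talon-1), 988 (Vantage-3), 982 (Talon-2), 969 (Calder-1), 967 (Pike-1), 965 (Calder-2)
Highest rejected unit-bid = $963.
Pike wins 1 unit(s) at $963 each.

Pike: 1 unit, pays $963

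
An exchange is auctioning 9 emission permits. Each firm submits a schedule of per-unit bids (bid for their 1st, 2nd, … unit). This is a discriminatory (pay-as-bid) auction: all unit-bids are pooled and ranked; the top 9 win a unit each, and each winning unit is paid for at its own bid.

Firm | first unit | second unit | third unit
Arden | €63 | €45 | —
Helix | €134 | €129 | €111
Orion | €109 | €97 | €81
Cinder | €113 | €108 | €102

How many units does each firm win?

All unit-bids, highest first — top 9: 134 (Helix-1), 129 (Helix-2), 113 (Cinder-1), 111 (Helix-3), 109 (Orion-1), 108 (Cinder-2), 102 (Cinder-3), 97 (Orion-2), 81 (Orion-3)
Next rejected bid: €63 (not a price — pay-as-bid).
Allocation: Cinder 3, Helix 3, Orion 3.

Cinder 3, Helix 3, Orion 3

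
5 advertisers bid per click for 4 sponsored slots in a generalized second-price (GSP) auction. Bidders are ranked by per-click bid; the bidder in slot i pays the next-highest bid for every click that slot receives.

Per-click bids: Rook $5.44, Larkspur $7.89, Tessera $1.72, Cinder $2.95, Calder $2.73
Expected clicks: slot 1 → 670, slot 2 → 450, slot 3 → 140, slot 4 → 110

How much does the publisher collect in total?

Ranked by bid: $7.89 (Larkspur) > $5.44 (Rook) > $2.95 (Cinder) > $2.73 (Calder) > $1.72 (Tessera)
Slot 1: Larkspur pays $5.44 × 670 = $3644.80
Slot 2: Rook pays $2.95 × 450 = $1327.50
Slot 3: Cinder pays $2.73 × 140 = $382.20
Slot 4: Calder pays $1.72 × 110 = $189.20
Total = $5543.70

Total revenue: $5543.70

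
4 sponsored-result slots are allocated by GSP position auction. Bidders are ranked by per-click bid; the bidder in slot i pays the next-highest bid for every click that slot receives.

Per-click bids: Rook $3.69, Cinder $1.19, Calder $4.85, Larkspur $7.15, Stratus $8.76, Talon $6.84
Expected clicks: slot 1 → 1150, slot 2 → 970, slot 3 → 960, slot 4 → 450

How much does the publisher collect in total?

Total revenue: $21173.80

Ranked by bid: $8.76 (Stratus) > $7.15 (Larkspur) > $6.84 (Talon) > $4.85 (Calder) > $3.69 (Rook) > …
Slot 1: Stratus pays $7.15 × 1150 = $8222.50
Slot 2: Larkspur pays $6.84 × 970 = $6634.80
Slot 3: Talon pays $4.85 × 960 = $4656.00
Slot 4: Calder pays $3.69 × 450 = $1660.50
Total = $21173.80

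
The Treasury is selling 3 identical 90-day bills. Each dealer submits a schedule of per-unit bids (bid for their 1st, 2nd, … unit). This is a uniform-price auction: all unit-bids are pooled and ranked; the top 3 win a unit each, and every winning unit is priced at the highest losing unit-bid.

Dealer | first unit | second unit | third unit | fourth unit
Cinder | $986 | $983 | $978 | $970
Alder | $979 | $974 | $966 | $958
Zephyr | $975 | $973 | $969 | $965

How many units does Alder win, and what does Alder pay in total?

All unit-bids, highest first — top 3: 986 (Cinder-1), 983 (Cinder-2), 979 (Alder-1)
Highest rejected unit-bid = $978.
Alder wins 1 unit(s) at $978 each.

Alder: 1 unit, pays $978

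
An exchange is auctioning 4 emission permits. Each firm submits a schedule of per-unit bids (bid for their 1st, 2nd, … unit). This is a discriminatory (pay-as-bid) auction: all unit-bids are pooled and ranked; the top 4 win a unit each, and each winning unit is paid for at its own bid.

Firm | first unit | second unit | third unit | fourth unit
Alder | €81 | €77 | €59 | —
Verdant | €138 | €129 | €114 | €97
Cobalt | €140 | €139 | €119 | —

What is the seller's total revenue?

Total revenue: €546

Merging the schedules and taking the best 4: 140 (Cobalt-1), 139 (Cobalt-2), 138 (Verdant-1), 129 (Verdant-2)
Next rejected bid: €119 (not a price — pay-as-bid).
Each winning unit pays its own bid.
Revenue = 140 + 139 + 138 + 129 = €546.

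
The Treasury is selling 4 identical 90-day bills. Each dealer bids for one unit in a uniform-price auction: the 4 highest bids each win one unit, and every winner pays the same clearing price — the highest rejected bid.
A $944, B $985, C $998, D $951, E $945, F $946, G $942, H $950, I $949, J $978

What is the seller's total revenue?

Total revenue: $3,800

Sorting: 998 (C), 985 (B), 978 (J), 951 (D), 950 (H), 949 (I), …
The 4 highest are C, B, J, D.
Clearing price = highest rejected bid = $950.
Total revenue = 4 × $950 = $3,800.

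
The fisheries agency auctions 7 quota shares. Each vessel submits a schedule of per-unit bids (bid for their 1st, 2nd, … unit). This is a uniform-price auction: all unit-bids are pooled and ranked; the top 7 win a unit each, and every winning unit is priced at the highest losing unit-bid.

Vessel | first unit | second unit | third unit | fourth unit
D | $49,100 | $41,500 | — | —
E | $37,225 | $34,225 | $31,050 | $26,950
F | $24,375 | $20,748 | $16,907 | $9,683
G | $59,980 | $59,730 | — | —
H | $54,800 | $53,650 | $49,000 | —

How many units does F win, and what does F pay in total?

F: 0 units, pays $0

Pooled unit-bids ranked (top 7): 59,980 (G-1), 59,730 (G-2), 54,800 (H-1), 53,650 (H-2), 49,100 (D-1), 49,000 (H-3), 41,500 (D-2)
Highest rejected unit-bid = $37,225.
F wins 0 unit(s) at $37,225 each.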